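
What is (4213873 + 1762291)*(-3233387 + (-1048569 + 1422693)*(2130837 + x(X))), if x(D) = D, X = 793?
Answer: 4765935263864640212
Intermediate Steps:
(4213873 + 1762291)*(-3233387 + (-1048569 + 1422693)*(2130837 + x(X))) = (4213873 + 1762291)*(-3233387 + (-1048569 + 1422693)*(2130837 + 793)) = 5976164*(-3233387 + 374124*2131630) = 5976164*(-3233387 + 797493942120) = 5976164*797490708733 = 4765935263864640212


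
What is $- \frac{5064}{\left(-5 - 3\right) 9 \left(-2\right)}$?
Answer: $- \frac{211}{6} \approx -35.167$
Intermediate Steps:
$- \frac{5064}{\left(-5 - 3\right) 9 \left(-2\right)} = - \frac{5064}{\left(-8\right) 9 \left(-2\right)} = - \frac{5064}{\left(-72\right) \left(-2\right)} = - \frac{5064}{144} = \left(-5064\right) \frac{1}{144} = - \frac{211}{6}$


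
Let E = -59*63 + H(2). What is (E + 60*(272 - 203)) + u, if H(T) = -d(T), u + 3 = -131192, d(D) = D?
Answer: -130774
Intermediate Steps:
u = -131195 (u = -3 - 131192 = -131195)
H(T) = -T
E = -3719 (E = -59*63 - 1*2 = -3717 - 2 = -3719)
(E + 60*(272 - 203)) + u = (-3719 + 60*(272 - 203)) - 131195 = (-3719 + 60*69) - 131195 = (-3719 + 4140) - 131195 = 421 - 131195 = -130774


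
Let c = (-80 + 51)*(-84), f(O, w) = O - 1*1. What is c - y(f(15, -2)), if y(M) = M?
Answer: 2422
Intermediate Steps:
f(O, w) = -1 + O (f(O, w) = O - 1 = -1 + O)
c = 2436 (c = -29*(-84) = 2436)
c - y(f(15, -2)) = 2436 - (-1 + 15) = 2436 - 1*14 = 2436 - 14 = 2422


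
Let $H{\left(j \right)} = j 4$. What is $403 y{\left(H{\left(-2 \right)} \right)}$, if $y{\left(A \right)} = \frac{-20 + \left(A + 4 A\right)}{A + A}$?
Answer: $\frac{6045}{4} \approx 1511.3$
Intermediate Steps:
$H{\left(j \right)} = 4 j$
$y{\left(A \right)} = \frac{-20 + 5 A}{2 A}$
$403 y{\left(H{\left(-2 \right)} \right)} = 403 \left(\frac{5}{2} - \frac{10}{4 \left(-2\right)}\right) = 403 \left(\frac{5}{2} - \frac{10}{-8}\right) = 403 \left(\frac{5}{2} - - \frac{5}{4}\right) = 403 \left(\frac{5}{2} + \frac{5}{4}\right) = 403 \cdot \frac{15}{4} = \frac{6045}{4}$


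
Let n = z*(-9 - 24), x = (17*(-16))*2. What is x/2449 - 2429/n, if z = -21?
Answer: -903659/242451 ≈ -3.7272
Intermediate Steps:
x = -544 (x = -272*2 = -544)
n = 693 (n = -21*(-9 - 24) = -21*(-33) = 693)
x/2449 - 2429/n = -544/2449 - 2429/693 = -544*1/2449 - 2429*1/693 = -544/2449 - 347/99 = -903659/242451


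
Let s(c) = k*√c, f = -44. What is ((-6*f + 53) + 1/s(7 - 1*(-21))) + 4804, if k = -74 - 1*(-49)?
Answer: 5121 - √7/350 ≈ 5121.0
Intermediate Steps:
k = -25 (k = -74 + 49 = -25)
s(c) = -25*√c
((-6*f + 53) + 1/s(7 - 1*(-21))) + 4804 = ((-6*(-44) + 53) + 1/(-25*√(7 - 1*(-21)))) + 4804 = ((264 + 53) + 1/(-25*√(7 + 21))) + 4804 = (317 + 1/(-50*√7)) + 4804 = (317 - √7/350) + 4804 = 5121 - √7/350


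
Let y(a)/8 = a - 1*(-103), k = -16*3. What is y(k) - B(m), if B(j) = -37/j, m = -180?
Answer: 79163/180 ≈ 439.79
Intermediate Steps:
k = -48
y(a) = 824 + 8*a (y(a) = 8*(a - 1*(-103)) = 8*(a + 103) = 8*(103 + a) = 824 + 8*a)
y(k) - B(m) = (824 + 8*(-48)) - (-37)/(-180) = (824 - 384) - (-37)*(-1)/180 = 440 - 1*37/180 = 440 - 37/180 = 79163/180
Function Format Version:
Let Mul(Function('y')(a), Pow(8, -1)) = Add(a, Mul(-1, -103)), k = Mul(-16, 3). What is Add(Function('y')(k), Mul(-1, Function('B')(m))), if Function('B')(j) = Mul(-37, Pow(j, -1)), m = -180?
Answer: Rational(79163, 180) ≈ 439.79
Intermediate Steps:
k = -48
Function('y')(a) = Add(824, Mul(8, a)) (Function('y')(a) = Mul(8, Add(a, Mul(-1, -103))) = Mul(8, Add(a, 103)) = Mul(8, Add(103, a)) = Add(824, Mul(8, a)))
Add(Function('y')(k), Mul(-1, Function('B')(m))) = Add(Add(824, Mul(8, -48)), Mul(-1, Mul(-37, Pow(-180, -1)))) = Add(Add(824, -384), Mul(-1, Mul(-37, Rational(-1, 180)))) = Add(440, Mul(-1, Rational(37, 180))) = Add(440, Rational(-37, 180)) = Rational(79163, 180)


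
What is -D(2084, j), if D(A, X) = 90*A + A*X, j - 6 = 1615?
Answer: -3565724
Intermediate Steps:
j = 1621 (j = 6 + 1615 = 1621)
-D(2084, j) = -2084*(90 + 1621) = -2084*1711 = -1*3565724 = -3565724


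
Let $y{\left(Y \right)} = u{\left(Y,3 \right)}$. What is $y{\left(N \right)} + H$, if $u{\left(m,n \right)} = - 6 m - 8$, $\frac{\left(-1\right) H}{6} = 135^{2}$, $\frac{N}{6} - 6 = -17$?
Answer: $-108962$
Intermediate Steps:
$N = -66$ ($N = 36 + 6 \left(-17\right) = 36 - 102 = -66$)
$H = -109350$ ($H = - 6 \cdot 135^{2} = \left(-6\right) 18225 = -109350$)
$u{\left(m,n \right)} = -8 - 6 m$
$y{\left(Y \right)} = -8 - 6 Y$
$y{\left(N \right)} + H = \left(-8 - -396\right) - 109350 = \left(-8 + 396\right) - 109350 = 388 - 109350 = -108962$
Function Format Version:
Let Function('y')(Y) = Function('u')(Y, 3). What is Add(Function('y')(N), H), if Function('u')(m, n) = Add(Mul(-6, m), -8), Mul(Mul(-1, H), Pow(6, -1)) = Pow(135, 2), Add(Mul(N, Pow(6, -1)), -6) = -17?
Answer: -108962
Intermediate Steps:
N = -66 (N = Add(36, Mul(6, -17)) = Add(36, -102) = -66)
H = -109350 (H = Mul(-6, Pow(135, 2)) = Mul(-6, 18225) = -109350)
Function('u')(m, n) = Add(-8, Mul(-6, m))
Function('y')(Y) = Add(-8, Mul(-6, Y))
Add(Function('y')(N), H) = Add(Add(-8, Mul(-6, -66)), -109350) = Add(Add(-8, 396), -109350) = Add(388, -109350) = -108962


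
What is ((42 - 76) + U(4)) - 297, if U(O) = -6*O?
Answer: -355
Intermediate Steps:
((42 - 76) + U(4)) - 297 = ((42 - 76) - 6*4) - 297 = (-34 - 24) - 297 = -58 - 297 = -355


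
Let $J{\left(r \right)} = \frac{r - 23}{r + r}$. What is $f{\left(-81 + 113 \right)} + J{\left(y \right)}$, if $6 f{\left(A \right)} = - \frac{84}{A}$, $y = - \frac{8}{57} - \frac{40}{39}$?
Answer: $\frac{5717}{576} \approx 9.9254$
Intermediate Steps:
$y = - \frac{288}{247}$ ($y = \left(-8\right) \frac{1}{57} - \frac{40}{39} = - \frac{8}{57} - \frac{40}{39} = - \frac{288}{247} \approx -1.166$)
$f{\left(A \right)} = - \frac{14}{A}$ ($f{\left(A \right)} = \frac{\left(-84\right) \frac{1}{A}}{6} = - \frac{14}{A}$)
$J{\left(r \right)} = \frac{-23 + r}{2 r}$
$f{\left(-81 + 113 \right)} + J{\left(y \right)} = - \frac{14}{-81 + 113} + \frac{-23 - \frac{288}{247}}{2 \left(- \frac{288}{247}\right)} = - \frac{14}{32} + \frac{1}{2} \left(- \frac{247}{288}\right) \left(- \frac{5969}{247}\right) = \left(-14\right) \frac{1}{32} + \frac{5969}{576} = - \frac{7}{16} + \frac{5969}{576} = \frac{5717}{576}$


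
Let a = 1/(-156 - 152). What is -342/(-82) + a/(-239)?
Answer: 12587693/3018092 ≈ 4.1707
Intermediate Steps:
a = -1/308 (a = 1/(-308) = -1/308 ≈ -0.0032468)
-342/(-82) + a/(-239) = -342/(-82) - 1/308/(-239) = -342*(-1/82) - 1/308*(-1/239) = 171/41 + 1/73612 = 12587693/3018092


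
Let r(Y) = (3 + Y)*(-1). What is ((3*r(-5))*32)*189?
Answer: 36288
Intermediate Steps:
r(Y) = -3 - Y
((3*r(-5))*32)*189 = ((3*(-3 - 1*(-5)))*32)*189 = ((3*(-3 + 5))*32)*189 = ((3*2)*32)*189 = (6*32)*189 = 192*189 = 36288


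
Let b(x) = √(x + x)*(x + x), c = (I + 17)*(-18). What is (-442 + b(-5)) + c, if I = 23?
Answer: -1162 - 10*I*√10 ≈ -1162.0 - 31.623*I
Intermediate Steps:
c = -720 (c = (23 + 17)*(-18) = 40*(-18) = -720)
b(x) = 2*√2*x^(3/2) (b(x) = √(2*x)*(2*x) = (√2*√x)*(2*x) = 2*√2*x^(3/2))
(-442 + b(-5)) + c = (-442 + 2*√2*(-5)^(3/2)) - 720 = (-442 + 2*√2*(-5*I*√5)) - 720 = (-442 - 10*I*√10) - 720 = -1162 - 10*I*√10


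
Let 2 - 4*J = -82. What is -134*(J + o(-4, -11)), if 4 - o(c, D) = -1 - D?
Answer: -2010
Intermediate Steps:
J = 21 (J = ½ - ¼*(-82) = ½ + 41/2 = 21)
o(c, D) = 5 + D (o(c, D) = 4 - (-1 - D) = 4 + (1 + D) = 5 + D)
-134*(J + o(-4, -11)) = -134*(21 + (5 - 11)) = -134*(21 - 6) = -134*15 = -2010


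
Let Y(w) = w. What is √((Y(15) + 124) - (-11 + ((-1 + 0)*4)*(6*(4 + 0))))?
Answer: √246 ≈ 15.684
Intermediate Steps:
√((Y(15) + 124) - (-11 + ((-1 + 0)*4)*(6*(4 + 0)))) = √((15 + 124) - (-11 + ((-1 + 0)*4)*(6*(4 + 0)))) = √(139 - (-11 + (-1*4)*(6*4))) = √(139 - (-11 - 4*24)) = √(139 - (-11 - 96)) = √(139 - 1*(-107)) = √(139 + 107) = √246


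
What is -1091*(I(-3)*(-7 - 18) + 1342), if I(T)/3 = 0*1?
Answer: -1464122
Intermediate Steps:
I(T) = 0 (I(T) = 3*(0*1) = 3*0 = 0)
-1091*(I(-3)*(-7 - 18) + 1342) = -1091*(0*(-7 - 18) + 1342) = -1091*(0*(-25) + 1342) = -1091*(0 + 1342) = -1091*1342 = -1464122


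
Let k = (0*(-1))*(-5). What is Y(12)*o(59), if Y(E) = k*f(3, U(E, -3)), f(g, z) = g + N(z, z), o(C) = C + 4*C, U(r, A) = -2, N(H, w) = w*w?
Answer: 0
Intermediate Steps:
N(H, w) = w²
o(C) = 5*C
k = 0 (k = 0*(-5) = 0)
f(g, z) = g + z²
Y(E) = 0 (Y(E) = 0*(3 + (-2)²) = 0*(3 + 4) = 0*7 = 0)
Y(12)*o(59) = 0*(5*59) = 0*295 = 0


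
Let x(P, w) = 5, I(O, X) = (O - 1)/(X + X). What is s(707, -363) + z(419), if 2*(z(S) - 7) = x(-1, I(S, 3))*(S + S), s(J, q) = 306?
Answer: 2408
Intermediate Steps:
I(O, X) = (-1 + O)/(2*X) (I(O, X) = (-1 + O)/((2*X)) = (-1 + O)*(1/(2*X)) = (-1 + O)/(2*X))
z(S) = 7 + 5*S (z(S) = 7 + (5*(S + S))/2 = 7 + (5*(2*S))/2 = 7 + (10*S)/2 = 7 + 5*S)
s(707, -363) + z(419) = 306 + (7 + 5*419) = 306 + (7 + 2095) = 306 + 2102 = 2408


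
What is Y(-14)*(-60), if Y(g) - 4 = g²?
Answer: -12000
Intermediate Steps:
Y(g) = 4 + g²
Y(-14)*(-60) = (4 + (-14)²)*(-60) = (4 + 196)*(-60) = 200*(-60) = -12000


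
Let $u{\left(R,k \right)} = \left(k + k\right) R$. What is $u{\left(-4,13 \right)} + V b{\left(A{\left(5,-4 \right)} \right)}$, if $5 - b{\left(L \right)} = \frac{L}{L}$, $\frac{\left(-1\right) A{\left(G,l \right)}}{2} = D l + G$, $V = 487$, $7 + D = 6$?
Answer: $1844$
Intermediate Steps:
$D = -1$ ($D = -7 + 6 = -1$)
$u{\left(R,k \right)} = 2 R k$ ($u{\left(R,k \right)} = 2 k R = 2 R k$)
$A{\left(G,l \right)} = - 2 G + 2 l$ ($A{\left(G,l \right)} = - 2 \left(- l + G\right) = - 2 \left(G - l\right) = - 2 G + 2 l$)
$b{\left(L \right)} = 4$ ($b{\left(L \right)} = 5 - \frac{L}{L} = 5 - 1 = 4$)
$u{\left(-4,13 \right)} + V b{\left(A{\left(5,-4 \right)} \right)} = 2 \left(-4\right) 13 + 487 \cdot 4 = -104 + 1948 = 1844$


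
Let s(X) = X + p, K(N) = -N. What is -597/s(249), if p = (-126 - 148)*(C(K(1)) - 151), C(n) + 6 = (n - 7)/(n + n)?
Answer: -199/14057 ≈ -0.014157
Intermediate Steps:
C(n) = -6 + (-7 + n)/(2*n) (C(n) = -6 + (n - 7)/(n + n) = -6 + (-7 + n)/((2*n)) = -6 + (-7 + n)*(1/(2*n)) = -6 + (-7 + n)/(2*n))
p = 41922 (p = (-126 - 148)*((-7 - (-11))/(2*((-1*1))) - 151) = -274*((½)*(-7 - 11*(-1))/(-1) - 151) = -274*((½)*(-1)*(-7 + 11) - 151) = -274*((½)*(-1)*4 - 151) = -274*(-2 - 151) = -274*(-153) = 41922)
s(X) = 41922 + X (s(X) = X + 41922 = 41922 + X)
-597/s(249) = -597/(41922 + 249) = -597/42171 = -597*1/42171 = -199/14057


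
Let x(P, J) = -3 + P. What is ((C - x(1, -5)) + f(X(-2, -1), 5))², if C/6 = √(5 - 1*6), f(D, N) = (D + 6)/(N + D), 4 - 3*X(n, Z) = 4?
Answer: -644/25 + 192*I/5 ≈ -25.76 + 38.4*I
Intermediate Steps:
X(n, Z) = 0 (X(n, Z) = 4/3 - ⅓*4 = 4/3 - 4/3 = 0)
f(D, N) = (6 + D)/(D + N)
C = 6*I (C = 6*√(5 - 1*6) = 6*√(5 - 6) = 6*√(-1) = 6*I ≈ 6.0*I)
((C - x(1, -5)) + f(X(-2, -1), 5))² = ((6*I - (-3 + 1)) + (6 + 0)/(0 + 5))² = ((6*I - 1*(-2)) + 6/5)² = ((6*I + 2) + (⅕)*6)² = ((2 + 6*I) + 6/5)² = (16/5 + 6*I)²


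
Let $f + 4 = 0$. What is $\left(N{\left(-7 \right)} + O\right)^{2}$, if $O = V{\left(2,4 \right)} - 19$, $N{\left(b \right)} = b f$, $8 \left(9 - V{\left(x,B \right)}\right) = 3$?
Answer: $\frac{19881}{64} \approx 310.64$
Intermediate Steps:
$f = -4$ ($f = -4 + 0 = -4$)
$V{\left(x,B \right)} = \frac{69}{8}$ ($V{\left(x,B \right)} = 9 - \frac{3}{8} = \frac{69}{8}$)
$N{\left(b \right)} = - 4 b$ ($N{\left(b \right)} = b \left(-4\right) = - 4 b$)
$O = - \frac{83}{8}$ ($O = \frac{69}{8} - 19 = - \frac{83}{8} \approx -10.375$)
$\left(N{\left(-7 \right)} + O\right)^{2} = \left(\left(-4\right) \left(-7\right) - \frac{83}{8}\right)^{2} = \left(28 - \frac{83}{8}\right)^{2} = \left(\frac{141}{8}\right)^{2} = \frac{19881}{64}$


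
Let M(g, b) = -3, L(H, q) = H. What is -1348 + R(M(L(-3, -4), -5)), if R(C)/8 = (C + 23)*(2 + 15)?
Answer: 1372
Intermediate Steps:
R(C) = 3128 + 136*C (R(C) = 8*((C + 23)*(2 + 15)) = 8*((23 + C)*17) = 8*(391 + 17*C) = 3128 + 136*C)
-1348 + R(M(L(-3, -4), -5)) = -1348 + (3128 + 136*(-3)) = -1348 + (3128 - 408) = -1348 + 2720 = 1372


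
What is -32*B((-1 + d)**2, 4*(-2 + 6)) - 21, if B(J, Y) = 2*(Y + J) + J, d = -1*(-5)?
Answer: -2581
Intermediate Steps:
d = 5
B(J, Y) = 2*Y + 3*J (B(J, Y) = 2*(J + Y) + J = (2*J + 2*Y) + J = 2*Y + 3*J)
-32*B((-1 + d)**2, 4*(-2 + 6)) - 21 = -32*(2*(4*(-2 + 6)) + 3*(-1 + 5)**2) - 21 = -32*(2*(4*4) + 3*4**2) - 21 = -32*(2*16 + 3*16) - 21 = -32*(32 + 48) - 21 = -32*80 - 21 = -2560 - 21 = -2581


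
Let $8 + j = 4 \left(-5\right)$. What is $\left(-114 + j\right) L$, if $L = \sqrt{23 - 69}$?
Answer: $- 142 i \sqrt{46} \approx - 963.09 i$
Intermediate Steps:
$j = -28$ ($j = -8 + 4 \left(-5\right) = -8 - 20 = -28$)
$L = i \sqrt{46}$ ($L = \sqrt{-46} = i \sqrt{46} \approx 6.7823 i$)
$\left(-114 + j\right) L = \left(-114 - 28\right) i \sqrt{46} = - 142 i \sqrt{46}$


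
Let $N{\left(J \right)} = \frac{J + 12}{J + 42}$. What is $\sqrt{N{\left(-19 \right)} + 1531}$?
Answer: $\frac{\sqrt{809738}}{23} \approx 39.124$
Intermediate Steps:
$N{\left(J \right)} = \frac{12 + J}{42 + J}$
$\sqrt{N{\left(-19 \right)} + 1531} = \sqrt{\frac{12 - 19}{42 - 19} + 1531} = \sqrt{\frac{1}{23} \left(-7\right) + 1531} = \sqrt{- \frac{7}{23} + 1531} = \sqrt{\frac{35206}{23}} = \frac{\sqrt{809738}}{23}$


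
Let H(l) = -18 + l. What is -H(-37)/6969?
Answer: 55/6969 ≈ 0.0078921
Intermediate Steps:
-H(-37)/6969 = -(-18 - 37)/6969 = -1*(-55)*(1/6969) = 55*(1/6969) = 55/6969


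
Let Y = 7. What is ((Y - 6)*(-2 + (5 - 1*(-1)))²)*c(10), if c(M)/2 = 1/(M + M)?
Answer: 8/5 ≈ 1.6000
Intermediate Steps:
c(M) = 1/M (c(M) = 2/(M + M) = 2/((2*M)) = 2*(1/(2*M)) = 1/M)
((Y - 6)*(-2 + (5 - 1*(-1)))²)*c(10) = ((7 - 6)*(-2 + (5 - 1*(-1)))²)/10 = (1*(-2 + (5 + 1))²)*(⅒) = (1*(-2 + 6)²)*(⅒) = (1*4²)*(⅒) = (1*16)*(⅒) = 16*(⅒) = 8/5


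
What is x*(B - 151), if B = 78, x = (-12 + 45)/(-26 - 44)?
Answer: 2409/70 ≈ 34.414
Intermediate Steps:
x = -33/70 (x = 33/(-70) = 33*(-1/70) = -33/70 ≈ -0.47143)
x*(B - 151) = -33*(78 - 151)/70 = -33/70*(-73) = 2409/70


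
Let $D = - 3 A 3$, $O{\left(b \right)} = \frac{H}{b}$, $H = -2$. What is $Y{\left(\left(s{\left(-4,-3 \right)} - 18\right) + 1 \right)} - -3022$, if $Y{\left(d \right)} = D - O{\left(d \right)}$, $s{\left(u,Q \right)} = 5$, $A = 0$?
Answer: $\frac{18131}{6} \approx 3021.8$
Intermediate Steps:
$O{\left(b \right)} = - \frac{2}{b}$
$D = 0$ ($D = \left(-3\right) 0 \cdot 3 = 0 \cdot 3 = 0$)
$Y{\left(d \right)} = \frac{2}{d}$ ($Y{\left(d \right)} = 0 - - \frac{2}{d} = 0 + \frac{2}{d} = \frac{2}{d}$)
$Y{\left(\left(s{\left(-4,-3 \right)} - 18\right) + 1 \right)} - -3022 = \frac{2}{\left(5 - 18\right) + 1} - -3022 = \frac{2}{-13 + 1} + 3022 = \frac{2}{-12} + 3022 = 2 \left(- \frac{1}{12}\right) + 3022 = - \frac{1}{6} + 3022 = \frac{18131}{6}$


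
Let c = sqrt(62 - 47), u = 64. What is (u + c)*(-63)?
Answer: -4032 - 63*sqrt(15) ≈ -4276.0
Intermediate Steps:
c = sqrt(15) ≈ 3.8730
(u + c)*(-63) = (64 + sqrt(15))*(-63) = -4032 - 63*sqrt(15)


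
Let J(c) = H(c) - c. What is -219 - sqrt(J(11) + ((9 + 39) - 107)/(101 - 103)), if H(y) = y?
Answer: -219 - sqrt(118)/2 ≈ -224.43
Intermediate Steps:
J(c) = 0 (J(c) = c - c = 0)
-219 - sqrt(J(11) + ((9 + 39) - 107)/(101 - 103)) = -219 - sqrt(0 + ((9 + 39) - 107)/(101 - 103)) = -219 - sqrt(0 + (48 - 107)/(-2)) = -219 - sqrt(0 - 59*(-1/2)) = -219 - sqrt(0 + 59/2) = -219 - sqrt(59/2) = -219 - sqrt(118)/2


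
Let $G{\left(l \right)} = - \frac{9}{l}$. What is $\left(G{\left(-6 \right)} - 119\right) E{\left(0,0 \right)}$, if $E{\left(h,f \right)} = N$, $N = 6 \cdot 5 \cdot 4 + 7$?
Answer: $- \frac{29845}{2} \approx -14923.0$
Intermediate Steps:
$N = 127$ ($N = 30 \cdot 4 + 7 = 120 + 7 = 127$)
$E{\left(h,f \right)} = 127$
$\left(G{\left(-6 \right)} - 119\right) E{\left(0,0 \right)} = \left(- \frac{9}{-6} - 119\right) 127 = \left(\left(-9\right) \left(- \frac{1}{6}\right) - 119\right) 127 = \left(\frac{3}{2} - 119\right) 127 = \left(- \frac{235}{2}\right) 127 = - \frac{29845}{2}$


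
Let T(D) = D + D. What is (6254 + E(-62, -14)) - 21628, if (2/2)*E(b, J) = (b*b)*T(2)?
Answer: 2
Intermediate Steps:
T(D) = 2*D
E(b, J) = 4*b² (E(b, J) = (b*b)*(2*2) = b²*4 = 4*b²)
(6254 + E(-62, -14)) - 21628 = (6254 + 4*(-62)²) - 21628 = (6254 + 4*3844) - 21628 = (6254 + 15376) - 21628 = 21630 - 21628 = 2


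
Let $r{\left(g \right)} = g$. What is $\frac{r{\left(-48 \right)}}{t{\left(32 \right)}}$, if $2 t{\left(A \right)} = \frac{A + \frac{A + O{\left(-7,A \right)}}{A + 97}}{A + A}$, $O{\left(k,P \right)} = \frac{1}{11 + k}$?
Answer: $- \frac{8192}{43} \approx -190.51$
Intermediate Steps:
$t{\left(A \right)} = \frac{A + \frac{\frac{1}{4} + A}{97 + A}}{4 A}$ ($t{\left(A \right)} = \frac{\left(A + \frac{A + \frac{1}{11 - 7}}{A + 97}\right) \frac{1}{A + A}}{2} = \frac{\left(A + \frac{A + \frac{1}{4}}{97 + A}\right) \frac{1}{2 A}}{2} = \frac{\left(A + \frac{\frac{1}{4} + A}{97 + A}\right) \frac{1}{2 A}}{2} = \frac{\frac{1}{2} \frac{1}{A} \left(A + \frac{\frac{1}{4} + A}{97 + A}\right)}{2} = \frac{A + \frac{\frac{1}{4} + A}{97 + A}}{4 A}$)
$\frac{r{\left(-48 \right)}}{t{\left(32 \right)}} = - \frac{48}{\frac{1}{16} \cdot \frac{1}{32} \frac{1}{97 + 32} \left(1 + 4 \cdot 32^{2} + 392 \cdot 32\right)} = - \frac{48}{\frac{1}{16} \cdot \frac{1}{32} \cdot \frac{1}{129} \left(1 + 4 \cdot 1024 + 12544\right)} = - \frac{48}{\frac{1}{16} \cdot \frac{1}{32} \cdot \frac{1}{129} \left(1 + 4096 + 12544\right)} = - \frac{48}{\frac{1}{16} \cdot \frac{1}{32} \cdot \frac{1}{129} \cdot 16641} = - \frac{48}{\frac{129}{512}} = \left(-48\right) \frac{512}{129} = - \frac{8192}{43}$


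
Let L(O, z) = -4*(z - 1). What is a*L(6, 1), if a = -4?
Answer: 0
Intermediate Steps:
L(O, z) = 4 - 4*z (L(O, z) = -4*(-1 + z) = 4 - 4*z)
a*L(6, 1) = -4*(4 - 4*1) = -4*(4 - 4) = -4*0 = 0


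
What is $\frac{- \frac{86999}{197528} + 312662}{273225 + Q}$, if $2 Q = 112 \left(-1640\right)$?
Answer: $\frac{61759412537}{35828616280} \approx 1.7237$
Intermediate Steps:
$Q = -91840$ ($Q = \frac{112 \left(-1640\right)}{2} = \frac{1}{2} \left(-183680\right) = -91840$)
$\frac{- \frac{86999}{197528} + 312662}{273225 + Q} = \frac{- \frac{86999}{197528} + 312662}{273225 - 91840} = \frac{\left(-86999\right) \frac{1}{197528} + 312662}{181385} = \left(- \frac{86999}{197528} + 312662\right) \frac{1}{181385} = \frac{61759412537}{197528} \cdot \frac{1}{181385} = \frac{61759412537}{35828616280}$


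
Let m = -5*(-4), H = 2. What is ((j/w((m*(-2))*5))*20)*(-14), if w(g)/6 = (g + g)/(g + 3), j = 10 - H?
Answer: -2758/15 ≈ -183.87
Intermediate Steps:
m = 20
j = 8 (j = 10 - 1*2 = 10 - 2 = 8)
w(g) = 12*g/(3 + g) (w(g) = 6*((g + g)/(g + 3)) = 6*((2*g)/(3 + g)) = 6*(2*g/(3 + g)) = 12*g/(3 + g))
((j/w((m*(-2))*5))*20)*(-14) = ((8/((12*((20*(-2))*5)/(3 + (20*(-2))*5))))*20)*(-14) = ((8/((12*(-40*5)/(3 - 40*5))))*20)*(-14) = ((8/((12*(-200)/(3 - 200))))*20)*(-14) = ((8/((12*(-200)/(-197))))*20)*(-14) = ((8/((12*(-200)*(-1/197))))*20)*(-14) = ((8/(2400/197))*20)*(-14) = ((8*(197/2400))*20)*(-14) = ((197/300)*20)*(-14) = (197/15)*(-14) = -2758/15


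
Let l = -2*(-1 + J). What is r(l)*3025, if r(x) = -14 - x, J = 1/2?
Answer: -45375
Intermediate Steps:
J = ½ ≈ 0.50000
l = 1 (l = -2*(-1 + ½) = -2*(-½) = 1)
r(l)*3025 = (-14 - 1*1)*3025 = (-14 - 1)*3025 = -15*3025 = -45375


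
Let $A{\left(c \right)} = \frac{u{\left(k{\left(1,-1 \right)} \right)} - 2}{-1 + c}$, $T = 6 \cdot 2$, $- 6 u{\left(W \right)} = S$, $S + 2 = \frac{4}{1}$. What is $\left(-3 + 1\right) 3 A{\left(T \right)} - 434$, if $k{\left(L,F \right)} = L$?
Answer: $- \frac{4760}{11} \approx -432.73$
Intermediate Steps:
$S = 2$ ($S = -2 + \frac{4}{1} = -2 + 4 \cdot 1 = -2 + 4 = 2$)
$u{\left(W \right)} = - \frac{1}{3}$ ($u{\left(W \right)} = \left(- \frac{1}{6}\right) 2 = - \frac{1}{3}$)
$T = 12$
$A{\left(c \right)} = - \frac{7}{3 \left(-1 + c\right)}$ ($A{\left(c \right)} = \frac{- \frac{1}{3} - 2}{-1 + c} = - \frac{7}{3 \left(-1 + c\right)}$)
$\left(-3 + 1\right) 3 A{\left(T \right)} - 434 = \left(-3 + 1\right) 3 \left(- \frac{7}{-3 + 3 \cdot 12}\right) - 434 = \left(-2\right) 3 \left(- \frac{7}{-3 + 36}\right) - 434 = - 6 \left(- \frac{7}{33}\right) - 434 = - 6 \left(\left(-7\right) \frac{1}{33}\right) - 434 = \left(-6\right) \left(- \frac{7}{33}\right) - 434 = \frac{14}{11} - 434 = - \frac{4760}{11}$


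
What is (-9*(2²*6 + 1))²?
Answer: 50625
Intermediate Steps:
(-9*(2²*6 + 1))² = (-9*(4*6 + 1))² = (-9*(24 + 1))² = (-9*25)² = (-225)² = 50625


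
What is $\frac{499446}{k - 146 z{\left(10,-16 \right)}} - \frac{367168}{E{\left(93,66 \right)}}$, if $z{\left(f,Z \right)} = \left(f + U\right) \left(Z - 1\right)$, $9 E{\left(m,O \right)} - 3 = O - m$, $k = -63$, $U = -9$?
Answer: $\frac{333566718}{2419} \approx 1.3789 \cdot 10^{5}$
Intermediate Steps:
$E{\left(m,O \right)} = \frac{1}{3} - \frac{m}{9} + \frac{O}{9}$ ($E{\left(m,O \right)} = \frac{1}{3} + \frac{O - m}{9} = \frac{1}{3} + \left(- \frac{m}{9} + \frac{O}{9}\right) = \frac{1}{3} - \frac{m}{9} + \frac{O}{9}$)
$z{\left(f,Z \right)} = \left(-1 + Z\right) \left(-9 + f\right)$ ($z{\left(f,Z \right)} = \left(f - 9\right) \left(Z - 1\right) = \left(-9 + f\right) \left(-1 + Z\right) = \left(-1 + Z\right) \left(-9 + f\right)$)
$\frac{499446}{k - 146 z{\left(10,-16 \right)}} - \frac{367168}{E{\left(93,66 \right)}} = \frac{499446}{-63 - 146 \left(9 - 10 - -144 - 160\right)} - \frac{367168}{\frac{1}{3} - \frac{31}{3} + \frac{1}{9} \cdot 66} = \frac{499446}{-63 - 146 \left(9 - 10 + 144 - 160\right)} - \frac{367168}{\frac{1}{3} - \frac{31}{3} + \frac{22}{3}} = \frac{499446}{-63 - -2482} - \frac{367168}{- \frac{8}{3}} = \frac{499446}{-63 + 2482} - -137688 = \frac{499446}{2419} + 137688 = \frac{333566718}{2419}$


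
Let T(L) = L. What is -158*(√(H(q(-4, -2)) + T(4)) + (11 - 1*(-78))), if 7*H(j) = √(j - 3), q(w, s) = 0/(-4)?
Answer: -14062 - 158*√(196 + 7*I*√3)/7 ≈ -14378.0 - 9.769*I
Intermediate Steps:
q(w, s) = 0 (q(w, s) = 0*(-¼) = 0)
H(j) = √(-3 + j)/7 (H(j) = √(j - 3)/7 = √(-3 + j)/7)
-158*(√(H(q(-4, -2)) + T(4)) + (11 - 1*(-78))) = -158*(√(√(-3 + 0)/7 + 4) + (11 - 1*(-78))) = -158*(√(√(-3)/7 + 4) + (11 + 78)) = -158*(√((I*√3)/7 + 4) + 89) = -158*(√(I*√3/7 + 4) + 89) = -158*(√(4 + I*√3/7) + 89) = -158*(89 + √(4 + I*√3/7)) = -14062 - 158*√(4 + I*√3/7)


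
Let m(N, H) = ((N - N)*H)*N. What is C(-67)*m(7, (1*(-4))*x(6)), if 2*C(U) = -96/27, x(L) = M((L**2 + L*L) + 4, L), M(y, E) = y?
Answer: 0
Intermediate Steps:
x(L) = 4 + 2*L**2 (x(L) = (L**2 + L*L) + 4 = (L**2 + L**2) + 4 = 2*L**2 + 4 = 4 + 2*L**2)
C(U) = -16/9 (C(U) = (-96/27)/2 = (-96*1/27)/2 = (1/2)*(-32/9) = -16/9)
m(N, H) = 0 (m(N, H) = (0*H)*N = 0*N = 0)
C(-67)*m(7, (1*(-4))*x(6)) = -16/9*0 = 0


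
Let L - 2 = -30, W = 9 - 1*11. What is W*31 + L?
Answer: -90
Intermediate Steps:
W = -2 (W = 9 - 11 = -2)
L = -28 (L = 2 - 30 = -28)
W*31 + L = -2*31 - 28 = -62 - 28 = -90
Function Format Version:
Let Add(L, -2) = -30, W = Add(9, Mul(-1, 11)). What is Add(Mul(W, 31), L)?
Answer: -90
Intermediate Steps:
W = -2 (W = Add(9, -11) = -2)
L = -28 (L = Add(2, -30) = -28)
Add(Mul(W, 31), L) = Add(Mul(-2, 31), -28) = Add(-62, -28) = -90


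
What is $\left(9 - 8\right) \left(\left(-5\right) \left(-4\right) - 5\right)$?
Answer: $15$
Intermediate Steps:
$\left(9 - 8\right) \left(\left(-5\right) \left(-4\right) - 5\right) = 1 \left(20 - 5\right) = 1 \cdot 15 = 15$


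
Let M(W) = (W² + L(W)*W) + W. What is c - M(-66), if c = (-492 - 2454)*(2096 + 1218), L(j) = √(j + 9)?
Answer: -9767334 + 66*I*√57 ≈ -9.7673e+6 + 498.29*I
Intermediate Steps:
L(j) = √(9 + j)
c = -9763044 (c = -2946*3314 = -9763044)
M(W) = W + W² + W*√(9 + W) (M(W) = (W² + √(9 + W)*W) + W = (W² + W*√(9 + W)) + W = W + W² + W*√(9 + W))
c - M(-66) = -9763044 - (-66)*(1 - 66 + √(9 - 66)) = -9763044 - (-66)*(1 - 66 + √(-57)) = -9763044 - (-66)*(1 - 66 + I*√57) = -9763044 - (-66)*(-65 + I*√57) = -9763044 - (4290 - 66*I*√57) = -9763044 + (-4290 + 66*I*√57) = -9767334 + 66*I*√57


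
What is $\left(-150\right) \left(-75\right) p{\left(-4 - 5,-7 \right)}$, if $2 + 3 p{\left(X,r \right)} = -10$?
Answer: $-45000$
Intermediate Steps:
$p{\left(X,r \right)} = -4$ ($p{\left(X,r \right)} = - \frac{2}{3} + \frac{1}{3} \left(-10\right) = - \frac{2}{3} - \frac{10}{3} = -4$)
$\left(-150\right) \left(-75\right) p{\left(-4 - 5,-7 \right)} = \left(-150\right) \left(-75\right) \left(-4\right) = 11250 \left(-4\right) = -45000$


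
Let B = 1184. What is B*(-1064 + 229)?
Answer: -988640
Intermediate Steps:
B*(-1064 + 229) = 1184*(-1064 + 229) = 1184*(-835) = -988640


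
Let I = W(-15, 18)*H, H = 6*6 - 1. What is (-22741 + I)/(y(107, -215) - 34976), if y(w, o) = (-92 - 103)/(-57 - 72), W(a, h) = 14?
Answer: 318931/501301 ≈ 0.63621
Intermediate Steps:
H = 35 (H = 36 - 1 = 35)
I = 490 (I = 14*35 = 490)
y(w, o) = 65/43 (y(w, o) = -195/(-129) = -195*(-1/129) = 65/43)
(-22741 + I)/(y(107, -215) - 34976) = (-22741 + 490)/(65/43 - 34976) = -22251/(-1503903/43) = -22251*(-43/1503903) = 318931/501301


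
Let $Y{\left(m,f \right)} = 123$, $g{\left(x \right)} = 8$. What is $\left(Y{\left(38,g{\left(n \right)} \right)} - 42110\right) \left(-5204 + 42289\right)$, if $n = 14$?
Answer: $-1557087895$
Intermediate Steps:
$\left(Y{\left(38,g{\left(n \right)} \right)} - 42110\right) \left(-5204 + 42289\right) = \left(123 - 42110\right) \left(-5204 + 42289\right) = \left(-41987\right) 37085 = -1557087895$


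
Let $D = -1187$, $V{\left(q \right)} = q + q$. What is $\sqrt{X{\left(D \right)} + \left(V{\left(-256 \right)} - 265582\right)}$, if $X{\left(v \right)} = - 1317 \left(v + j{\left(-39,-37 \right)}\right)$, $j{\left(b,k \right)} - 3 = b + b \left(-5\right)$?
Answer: $\sqrt{1087782} \approx 1043.0$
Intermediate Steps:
$j{\left(b,k \right)} = 3 - 4 b$ ($j{\left(b,k \right)} = 3 + \left(b + b \left(-5\right)\right) = 3 + \left(b - 5 b\right) = 3 - 4 b$)
$V{\left(q \right)} = 2 q$
$X{\left(v \right)} = -209403 - 1317 v$ ($X{\left(v \right)} = - 1317 \left(v + \left(3 - -156\right)\right) = - 1317 \left(v + \left(3 + 156\right)\right) = - 1317 \left(v + 159\right) = - 1317 \left(159 + v\right) = -209403 - 1317 v$)
$\sqrt{X{\left(D \right)} + \left(V{\left(-256 \right)} - 265582\right)} = \sqrt{\left(-209403 - -1563279\right) + \left(2 \left(-256\right) - 265582\right)} = \sqrt{\left(-209403 + 1563279\right) - 266094} = \sqrt{1353876 - 266094} = \sqrt{1087782}$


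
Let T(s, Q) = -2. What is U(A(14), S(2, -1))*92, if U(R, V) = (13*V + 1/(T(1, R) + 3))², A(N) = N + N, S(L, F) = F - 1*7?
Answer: 976028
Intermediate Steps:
S(L, F) = -7 + F (S(L, F) = F - 7 = -7 + F)
A(N) = 2*N
U(R, V) = (1 + 13*V)² (U(R, V) = (13*V + 1/(-2 + 3))² = (13*V + 1/1)² = (13*V + 1)² = (1 + 13*V)²)
U(A(14), S(2, -1))*92 = (1 + 13*(-7 - 1))²*92 = (1 + 13*(-8))²*92 = (1 - 104)²*92 = (-103)²*92 = 10609*92 = 976028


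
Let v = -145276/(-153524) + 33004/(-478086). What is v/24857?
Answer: 1149777065/32579393019033 ≈ 3.5292e-5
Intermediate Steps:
v = 1149777065/1310672769 (v = -145276*(-1/153524) + 33004*(-1/478086) = 36319/38381 - 16502/239043 = 1149777065/1310672769 ≈ 0.87724)
v/24857 = (1149777065/1310672769)/24857 = (1149777065/1310672769)*(1/24857) = 1149777065/32579393019033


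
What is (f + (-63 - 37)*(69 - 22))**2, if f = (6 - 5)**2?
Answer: 22080601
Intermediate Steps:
f = 1 (f = 1**2 = 1)
(f + (-63 - 37)*(69 - 22))**2 = (1 + (-63 - 37)*(69 - 22))**2 = (1 - 100*47)**2 = (1 - 4700)**2 = (-4699)**2 = 22080601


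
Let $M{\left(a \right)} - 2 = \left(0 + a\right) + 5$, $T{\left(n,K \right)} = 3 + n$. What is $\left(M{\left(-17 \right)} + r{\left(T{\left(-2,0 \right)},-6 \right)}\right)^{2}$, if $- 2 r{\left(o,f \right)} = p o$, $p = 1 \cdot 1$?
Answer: $\frac{441}{4} \approx 110.25$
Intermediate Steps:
$p = 1$
$r{\left(o,f \right)} = - \frac{o}{2}$ ($r{\left(o,f \right)} = - \frac{1 o}{2} = - \frac{o}{2}$)
$M{\left(a \right)} = 7 + a$ ($M{\left(a \right)} = 2 + \left(\left(0 + a\right) + 5\right) = 2 + \left(a + 5\right) = 2 + \left(5 + a\right) = 7 + a$)
$\left(M{\left(-17 \right)} + r{\left(T{\left(-2,0 \right)},-6 \right)}\right)^{2} = \left(\left(7 - 17\right) - \frac{3 - 2}{2}\right)^{2} = \left(-10 - \frac{1}{2}\right)^{2} = \left(- \frac{21}{2}\right)^{2} = \frac{441}{4}$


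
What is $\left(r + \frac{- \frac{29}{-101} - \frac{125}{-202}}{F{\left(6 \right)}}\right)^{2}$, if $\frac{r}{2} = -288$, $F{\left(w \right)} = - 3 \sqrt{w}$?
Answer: $\frac{81226731145}{244824} + \frac{5856 \sqrt{6}}{101} \approx 3.3192 \cdot 10^{5}$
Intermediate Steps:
$r = -576$ ($r = 2 \left(-288\right) = -576$)
$\left(r + \frac{- \frac{29}{-101} - \frac{125}{-202}}{F{\left(6 \right)}}\right)^{2} = \left(-576 + \frac{- \frac{29}{-101} - \frac{125}{-202}}{\left(-3\right) \sqrt{6}}\right)^{2} = \left(-576 + \left(\left(-29\right) \left(- \frac{1}{101}\right) - - \frac{125}{202}\right) \left(- \frac{\sqrt{6}}{18}\right)\right)^{2} = \left(-576 + \left(\frac{29}{101} + \frac{125}{202}\right) \left(- \frac{\sqrt{6}}{18}\right)\right)^{2} = \left(-576 + \frac{183 \left(- \frac{\sqrt{6}}{18}\right)}{202}\right)^{2} = \left(-576 - \frac{61 \sqrt{6}}{1212}\right)^{2}$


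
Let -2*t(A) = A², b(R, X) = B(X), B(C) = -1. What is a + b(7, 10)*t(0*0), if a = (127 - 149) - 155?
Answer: -177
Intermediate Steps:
b(R, X) = -1
a = -177 (a = -22 - 155 = -177)
t(A) = -A²/2
a + b(7, 10)*t(0*0) = -177 - (-1)*(0*0)²/2 = -177 - (-1)*0²/2 = -177 - (-1)*0/2 = -177 - 1*0 = -177 + 0 = -177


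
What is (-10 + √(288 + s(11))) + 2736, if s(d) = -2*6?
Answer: 2726 + 2*√69 ≈ 2742.6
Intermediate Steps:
s(d) = -12
(-10 + √(288 + s(11))) + 2736 = (-10 + √(288 - 12)) + 2736 = (-10 + √276) + 2736 = (-10 + 2*√69) + 2736 = 2726 + 2*√69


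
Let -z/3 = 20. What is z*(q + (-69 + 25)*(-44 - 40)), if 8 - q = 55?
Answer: -218940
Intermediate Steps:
q = -47 (q = 8 - 1*55 = 8 - 55 = -47)
z = -60 (z = -3*20 = -60)
z*(q + (-69 + 25)*(-44 - 40)) = -60*(-47 + (-69 + 25)*(-44 - 40)) = -60*(-47 - 44*(-84)) = -60*(-47 + 3696) = -60*3649 = -218940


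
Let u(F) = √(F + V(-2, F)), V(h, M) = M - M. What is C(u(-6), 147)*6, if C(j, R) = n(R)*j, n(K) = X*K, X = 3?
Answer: 2646*I*√6 ≈ 6481.4*I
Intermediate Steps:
V(h, M) = 0
n(K) = 3*K
u(F) = √F (u(F) = √(F + 0) = √F)
C(j, R) = 3*R*j (C(j, R) = (3*R)*j = 3*R*j)
C(u(-6), 147)*6 = (3*147*√(-6))*6 = (3*147*(I*√6))*6 = (441*I*√6)*6 = 2646*I*√6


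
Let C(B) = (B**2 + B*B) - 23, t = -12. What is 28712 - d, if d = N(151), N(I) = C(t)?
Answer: 28447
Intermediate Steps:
C(B) = -23 + 2*B**2 (C(B) = (B**2 + B**2) - 23 = 2*B**2 - 23 = -23 + 2*B**2)
N(I) = 265 (N(I) = -23 + 2*(-12)**2 = -23 + 2*144 = -23 + 288 = 265)
d = 265
28712 - d = 28712 - 1*265 = 28712 - 265 = 28447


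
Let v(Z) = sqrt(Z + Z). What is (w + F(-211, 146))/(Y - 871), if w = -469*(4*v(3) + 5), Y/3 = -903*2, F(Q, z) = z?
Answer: 2199/6289 + 1876*sqrt(6)/6289 ≈ 1.0803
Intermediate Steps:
v(Z) = sqrt(2)*sqrt(Z) (v(Z) = sqrt(2*Z) = sqrt(2)*sqrt(Z))
Y = -5418 (Y = 3*(-903*2) = 3*(-1806) = -5418)
w = -2345 - 1876*sqrt(6) (w = -469*(4*(sqrt(2)*sqrt(3)) + 5) = -469*(4*sqrt(6) + 5) = -469*(5 + 4*sqrt(6)) = -2345 - 1876*sqrt(6) ≈ -6940.2)
(w + F(-211, 146))/(Y - 871) = ((-2345 - 1876*sqrt(6)) + 146)/(-5418 - 871) = (-2199 - 1876*sqrt(6))/(-6289) = (-2199 - 1876*sqrt(6))*(-1/6289) = 2199/6289 + 1876*sqrt(6)/6289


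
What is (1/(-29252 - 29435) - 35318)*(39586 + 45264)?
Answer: -175869228574950/58687 ≈ -2.9967e+9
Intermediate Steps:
(1/(-29252 - 29435) - 35318)*(39586 + 45264) = (1/(-58687) - 35318)*84850 = (-1/58687 - 35318)*84850 = -2072707467/58687*84850 = -175869228574950/58687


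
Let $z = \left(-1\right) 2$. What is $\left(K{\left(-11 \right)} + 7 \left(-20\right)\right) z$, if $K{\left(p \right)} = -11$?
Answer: $302$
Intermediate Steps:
$z = -2$
$\left(K{\left(-11 \right)} + 7 \left(-20\right)\right) z = \left(-11 + 7 \left(-20\right)\right) \left(-2\right) = \left(-11 - 140\right) \left(-2\right) = \left(-151\right) \left(-2\right) = 302$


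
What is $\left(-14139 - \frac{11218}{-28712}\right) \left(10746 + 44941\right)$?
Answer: $- \frac{11303006177125}{14356} \approx -7.8734 \cdot 10^{8}$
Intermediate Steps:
$\left(-14139 - \frac{11218}{-28712}\right) \left(10746 + 44941\right) = \left(-14139 - - \frac{5609}{14356}\right) 55687 = \left(-14139 + \frac{5609}{14356}\right) 55687 = \left(- \frac{202973875}{14356}\right) 55687 = - \frac{11303006177125}{14356}$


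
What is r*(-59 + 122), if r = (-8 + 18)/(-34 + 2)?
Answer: -315/16 ≈ -19.688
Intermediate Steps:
r = -5/16 (r = 10/(-32) = 10*(-1/32) = -5/16 ≈ -0.31250)
r*(-59 + 122) = -5*(-59 + 122)/16 = -5/16*63 = -315/16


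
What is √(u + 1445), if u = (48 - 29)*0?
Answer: 17*√5 ≈ 38.013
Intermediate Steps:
u = 0 (u = 19*0 = 0)
√(u + 1445) = √(0 + 1445) = √1445 = 17*√5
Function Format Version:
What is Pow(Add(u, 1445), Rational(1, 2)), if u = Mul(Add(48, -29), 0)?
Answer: Mul(17, Pow(5, Rational(1, 2))) ≈ 38.013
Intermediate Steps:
u = 0 (u = Mul(19, 0) = 0)
Pow(Add(u, 1445), Rational(1, 2)) = Pow(Add(0, 1445), Rational(1, 2)) = Pow(1445, Rational(1, 2)) = Mul(17, Pow(5, Rational(1, 2)))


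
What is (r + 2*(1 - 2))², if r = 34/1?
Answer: 1024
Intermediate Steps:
r = 34 (r = 34*1 = 34)
(r + 2*(1 - 2))² = (34 + 2*(1 - 2))² = (34 + 2*(-1))² = (34 - 2)² = 32² = 1024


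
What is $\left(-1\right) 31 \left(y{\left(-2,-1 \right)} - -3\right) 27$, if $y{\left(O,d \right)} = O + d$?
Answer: $0$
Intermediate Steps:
$\left(-1\right) 31 \left(y{\left(-2,-1 \right)} - -3\right) 27 = \left(-1\right) 31 \left(\left(-2 - 1\right) - -3\right) 27 = - 31 \left(-3 + 3\right) 27 = \left(-31\right) 0 \cdot 27 = 0 \cdot 27 = 0$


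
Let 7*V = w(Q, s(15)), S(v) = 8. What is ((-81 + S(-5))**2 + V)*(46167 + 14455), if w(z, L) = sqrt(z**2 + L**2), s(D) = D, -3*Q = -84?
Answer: 323054638 + 60622*sqrt(1009)/7 ≈ 3.2333e+8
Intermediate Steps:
Q = 28 (Q = -1/3*(-84) = 28)
w(z, L) = sqrt(L**2 + z**2)
V = sqrt(1009)/7 (V = sqrt(15**2 + 28**2)/7 = sqrt(225 + 784)/7 = sqrt(1009)/7 ≈ 4.5378)
((-81 + S(-5))**2 + V)*(46167 + 14455) = ((-81 + 8)**2 + sqrt(1009)/7)*(46167 + 14455) = ((-73)**2 + sqrt(1009)/7)*60622 = (5329 + sqrt(1009)/7)*60622 = 323054638 + 60622*sqrt(1009)/7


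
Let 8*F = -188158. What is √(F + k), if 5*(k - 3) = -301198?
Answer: I*√8375635/10 ≈ 289.41*I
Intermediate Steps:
F = -94079/4 (F = (⅛)*(-188158) = -94079/4 ≈ -23520.)
k = -301183/5 (k = 3 + (⅕)*(-301198) = 3 - 301198/5 = -301183/5 ≈ -60237.)
√(F + k) = √(-94079/4 - 301183/5) = √(-1675127/20) = I*√8375635/10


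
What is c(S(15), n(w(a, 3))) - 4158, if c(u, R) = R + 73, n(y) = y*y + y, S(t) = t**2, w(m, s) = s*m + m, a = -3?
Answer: -3953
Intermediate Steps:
w(m, s) = m + m*s (w(m, s) = m*s + m = m + m*s)
n(y) = y + y**2 (n(y) = y**2 + y = y + y**2)
c(u, R) = 73 + R
c(S(15), n(w(a, 3))) - 4158 = (73 + (-3*(1 + 3))*(1 - 3*(1 + 3))) - 4158 = (73 + (-3*4)*(1 - 3*4)) - 4158 = (73 - 12*(1 - 12)) - 4158 = (73 - 12*(-11)) - 4158 = (73 + 132) - 4158 = 205 - 4158 = -3953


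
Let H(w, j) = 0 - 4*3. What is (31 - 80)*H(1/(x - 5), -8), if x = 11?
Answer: 588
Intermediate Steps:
H(w, j) = -12 (H(w, j) = 0 - 12 = -12)
(31 - 80)*H(1/(x - 5), -8) = (31 - 80)*(-12) = -49*(-12) = 588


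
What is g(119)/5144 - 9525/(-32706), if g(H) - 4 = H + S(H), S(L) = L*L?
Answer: 10753523/3504993 ≈ 3.0681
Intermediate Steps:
S(L) = L²
g(H) = 4 + H + H² (g(H) = 4 + (H + H²) = 4 + H + H²)
g(119)/5144 - 9525/(-32706) = (4 + 119 + 119²)/5144 - 9525/(-32706) = (4 + 119 + 14161)*(1/5144) - 9525*(-1/32706) = 14284*(1/5144) + 3175/10902 = 3571/1286 + 3175/10902 = 10753523/3504993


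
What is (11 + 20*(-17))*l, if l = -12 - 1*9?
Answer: 6909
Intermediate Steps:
l = -21 (l = -12 - 9 = -21)
(11 + 20*(-17))*l = (11 + 20*(-17))*(-21) = (11 - 340)*(-21) = -329*(-21) = 6909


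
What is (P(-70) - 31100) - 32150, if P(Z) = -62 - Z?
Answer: -63242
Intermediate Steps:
(P(-70) - 31100) - 32150 = ((-62 - 1*(-70)) - 31100) - 32150 = ((-62 + 70) - 31100) - 32150 = (8 - 31100) - 32150 = -31092 - 32150 = -63242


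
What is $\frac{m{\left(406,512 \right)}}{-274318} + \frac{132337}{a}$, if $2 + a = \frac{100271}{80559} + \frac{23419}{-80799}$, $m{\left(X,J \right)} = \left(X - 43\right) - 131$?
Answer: $- \frac{39382601037643242229}{311030342508622} \approx -1.2662 \cdot 10^{5}$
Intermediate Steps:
$m{\left(X,J \right)} = -174 + X$ ($m{\left(X,J \right)} = \left(-43 + X\right) - 131 = -174 + X$)
$a = - \frac{2267662658}{2169695547}$ ($a = -2 + \left(\frac{100271}{80559} + \frac{23419}{-80799}\right) = -2 + \left(100271 \cdot \frac{1}{80559} + 23419 \left(- \frac{1}{80799}\right)\right) = -2 + \left(\frac{100271}{80559} - \frac{23419}{80799}\right) = -2 + \frac{2071728436}{2169695547} = - \frac{2267662658}{2169695547} \approx -1.0452$)
$\frac{m{\left(406,512 \right)}}{-274318} + \frac{132337}{a} = \frac{-174 + 406}{-274318} + \frac{132337}{- \frac{2267662658}{2169695547}} = 232 \left(- \frac{1}{274318}\right) + 132337 \left(- \frac{2169695547}{2267662658}\right) = - \frac{116}{137159} - \frac{287130999603339}{2267662658} = - \frac{39382601037643242229}{311030342508622}$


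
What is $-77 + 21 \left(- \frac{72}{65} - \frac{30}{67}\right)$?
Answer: $- \frac{477589}{4355} \approx -109.66$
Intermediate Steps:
$-77 + 21 \left(- \frac{72}{65} - \frac{30}{67}\right) = -77 + 21 \left(- \frac{6774}{4355}\right) = -77 - \frac{142254}{4355} = - \frac{477589}{4355}$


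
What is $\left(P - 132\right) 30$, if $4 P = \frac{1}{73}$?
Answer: $- \frac{578145}{146} \approx -3959.9$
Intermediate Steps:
$P = \frac{1}{292}$ ($P = \frac{1}{4 \cdot 73} = \frac{1}{4} \cdot \frac{1}{73} = \frac{1}{292} \approx 0.0034247$)
$\left(P - 132\right) 30 = \left(\frac{1}{292} - 132\right) 30 = \left(- \frac{38543}{292}\right) 30 = - \frac{578145}{146}$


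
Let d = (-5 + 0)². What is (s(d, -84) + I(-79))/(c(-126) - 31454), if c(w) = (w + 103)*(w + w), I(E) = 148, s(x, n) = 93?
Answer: -241/25658 ≈ -0.0093928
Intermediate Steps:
d = 25 (d = (-5)² = 25)
c(w) = 2*w*(103 + w) (c(w) = (103 + w)*(2*w) = 2*w*(103 + w))
(s(d, -84) + I(-79))/(c(-126) - 31454) = (93 + 148)/(2*(-126)*(103 - 126) - 31454) = 241/(2*(-126)*(-23) - 31454) = 241/(5796 - 31454) = 241/(-25658) = 241*(-1/25658) = -241/25658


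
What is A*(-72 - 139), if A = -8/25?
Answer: 1688/25 ≈ 67.520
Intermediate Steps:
A = -8/25 (A = -8*1/25 = -8/25 ≈ -0.32000)
A*(-72 - 139) = -8*(-72 - 139)/25 = -8/25*(-211) = 1688/25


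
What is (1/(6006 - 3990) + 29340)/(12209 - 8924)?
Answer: 59149441/6622560 ≈ 8.9315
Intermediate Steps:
(1/(6006 - 3990) + 29340)/(12209 - 8924) = (1/2016 + 29340)/3285 = (1/2016 + 29340)*(1/3285) = (59149441/2016)*(1/3285) = 59149441/6622560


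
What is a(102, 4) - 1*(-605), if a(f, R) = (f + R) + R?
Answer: 715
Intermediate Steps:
a(f, R) = f + 2*R (a(f, R) = (R + f) + R = f + 2*R)
a(102, 4) - 1*(-605) = (102 + 2*4) - 1*(-605) = (102 + 8) + 605 = 110 + 605 = 715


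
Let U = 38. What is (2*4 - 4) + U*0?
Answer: 4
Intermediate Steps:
(2*4 - 4) + U*0 = (2*4 - 4) + 38*0 = (8 - 4) + 0 = 4 + 0 = 4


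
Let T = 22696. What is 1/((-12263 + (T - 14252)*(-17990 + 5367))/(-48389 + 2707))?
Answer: 45682/106600875 ≈ 0.00042853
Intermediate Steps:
1/((-12263 + (T - 14252)*(-17990 + 5367))/(-48389 + 2707)) = 1/((-12263 + (22696 - 14252)*(-17990 + 5367))/(-48389 + 2707)) = 1/((-12263 + 8444*(-12623))/(-45682)) = 1/((-12263 - 106588612)*(-1/45682)) = 1/(-106600875*(-1/45682)) = 1/(106600875/45682) = 45682/106600875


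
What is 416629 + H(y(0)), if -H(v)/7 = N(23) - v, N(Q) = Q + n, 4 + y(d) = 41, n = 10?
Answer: 416657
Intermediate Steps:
y(d) = 37 (y(d) = -4 + 41 = 37)
N(Q) = 10 + Q (N(Q) = Q + 10 = 10 + Q)
H(v) = -231 + 7*v (H(v) = -7*((10 + 23) - v) = -7*(33 - v) = -231 + 7*v)
416629 + H(y(0)) = 416629 + (-231 + 7*37) = 416629 + (-231 + 259) = 416629 + 28 = 416657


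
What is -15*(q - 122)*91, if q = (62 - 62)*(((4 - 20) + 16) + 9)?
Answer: 166530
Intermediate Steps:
q = 0 (q = 0*((-16 + 16) + 9) = 0*(0 + 9) = 0*9 = 0)
-15*(q - 122)*91 = -15*(0 - 122)*91 = -(-1830)*91 = -15*(-11102) = 166530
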